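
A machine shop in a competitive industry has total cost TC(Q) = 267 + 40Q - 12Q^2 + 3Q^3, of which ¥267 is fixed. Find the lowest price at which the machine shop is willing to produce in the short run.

¥28 per unit

The shutdown price is the minimum of AVC. VC = 40Q - 12Q^2 + 3Q^3, so AVC = 40 - 12Q + 3Q^2.
dAVC/dQ = -12 + 6Q = 0 gives Q = 2. min AVC = 40 - 12·2 + 3·2^2 = 28.
For P < ¥28 the firm produces nothing.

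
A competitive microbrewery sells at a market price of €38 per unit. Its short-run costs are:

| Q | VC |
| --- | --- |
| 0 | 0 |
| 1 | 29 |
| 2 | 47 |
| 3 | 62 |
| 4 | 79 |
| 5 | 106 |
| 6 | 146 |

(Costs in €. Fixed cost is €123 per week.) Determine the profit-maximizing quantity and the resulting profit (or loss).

Q = 5; profit = -€39

Profit at each row (π = 38Q − TC): Q=0: -123; Q=1: -114; Q=2: -94; Q=3: -71; Q=4: -50; Q=5: -39; Q=6: -41.
Profit is maximized at Q = 5. AVC there is 106/5 = €21.20 ≤ P, so producing beats shutting down (which would give -€123).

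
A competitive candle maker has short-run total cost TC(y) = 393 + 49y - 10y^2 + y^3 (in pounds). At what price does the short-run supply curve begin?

£24 per unit

The shutdown price is the minimum of AVC. VC = 49y - 10y^2 + y^3, so AVC = 49 - 10y + y^2.
dAVC/dy = -10 + 2y = 0 gives y = 5. min AVC = 49 - 10·5 + 5^2 = 24.
The firm shuts down for any P below £24.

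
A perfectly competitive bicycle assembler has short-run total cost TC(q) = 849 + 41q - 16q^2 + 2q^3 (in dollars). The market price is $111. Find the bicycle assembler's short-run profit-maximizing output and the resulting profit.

AVC = 41 - 16q + 2q^2 has its minimum $9 at q = 4; price $111 clears that bar, so the firm operates.
MC = 41 - 32q + 6q^2. Setting P = MC and taking the root on the rising branch gives q* = 7.
TR = 111·7 = 777. TC = 849 + 189 = 1038. Profit = 777 − 1038 = -$261.
Shutting down would mean losing the fixed cost of $849, so operating at a loss of $261 is better by $588.

Profit = -$261 at q = 7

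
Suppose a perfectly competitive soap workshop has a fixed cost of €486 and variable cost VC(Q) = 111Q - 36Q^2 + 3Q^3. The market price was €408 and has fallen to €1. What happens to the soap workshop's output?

MC = 111 - 72Q + 9Q^2; the shutdown threshold is min AVC = €3 (at Q = 6).
At P = €408 ≥ min AVC, set P = MC on the rising branch: Q = 11.
At P = €1 < min AVC = €3, price no longer covers variable cost at any output, so the firm shuts down: Q = 0.

Output falls from 11 to 0 (the firm shuts down)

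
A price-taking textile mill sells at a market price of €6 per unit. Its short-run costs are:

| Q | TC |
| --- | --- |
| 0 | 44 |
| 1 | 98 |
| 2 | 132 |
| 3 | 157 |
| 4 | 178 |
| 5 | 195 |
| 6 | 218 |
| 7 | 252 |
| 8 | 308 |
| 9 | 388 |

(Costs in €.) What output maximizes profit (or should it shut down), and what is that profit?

Compute π = P·Q − TC at each output: Q=0: -44; Q=1: -92; Q=2: -120; Q=3: -139; Q=4: -154; Q=5: -165; Q=6: -182; Q=7: -210; Q=8: -260; Q=9: -334.
Profit is highest at Q = 0. Equivalently, the lowest AVC in the table is 174/6 ≈ €29 at Q = 6, and P = €6 falls below it — price never covers variable cost, so the firm shuts down and loses only its fixed cost.

Q = 0 (shut down); profit = -€44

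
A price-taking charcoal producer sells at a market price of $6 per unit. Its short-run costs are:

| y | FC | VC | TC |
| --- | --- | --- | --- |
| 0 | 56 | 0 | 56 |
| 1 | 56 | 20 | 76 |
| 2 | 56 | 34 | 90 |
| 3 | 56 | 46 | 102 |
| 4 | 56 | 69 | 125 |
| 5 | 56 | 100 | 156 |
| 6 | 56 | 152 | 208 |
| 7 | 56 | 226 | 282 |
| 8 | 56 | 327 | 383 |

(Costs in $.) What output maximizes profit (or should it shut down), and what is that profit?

y = 0 (shut down); profit = -$56

Profit at each row (π = 6y − TC): y=0: -56; y=1: -70; y=2: -78; y=3: -84; y=4: -101; y=5: -126; y=6: -172; y=7: -240; y=8: -335.
Profit is highest at y = 0. Equivalently, the lowest AVC in the table is 46/3 ≈ $15.33 at y = 3, and P = $6 falls below it — price never covers variable cost, so the firm shuts down and loses only its fixed cost.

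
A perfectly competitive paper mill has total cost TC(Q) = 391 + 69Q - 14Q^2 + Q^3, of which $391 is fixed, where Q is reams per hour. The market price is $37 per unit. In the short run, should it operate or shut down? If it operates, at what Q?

Produce at Q = 8

Strip out fixed cost: VC = 69Q - 14Q^2 + Q^3. Then AVC = 69 - 14Q + Q^2 and MC = 69 - 28Q + 3Q^2.
The AVC parabola has its vertex at Q = 14/2 = 7, where AVC = 69 - 14·7 + 7^2 = $20.
P = $37 exceeds min AVC = $20, so the firm stays open.
P = MC gives 32 - 28Q + 3Q^2 = 0, with roots 4/3 and 8. Take the larger (rising MC): Q* = 8.
Check: AVC at Q = 8 is $21 ≤ P, so revenue covers variable cost.
Profit = P·Q − TC = 37·8 − 559 = -$263, a loss, but smaller than the $391 fixed cost the firm would lose by shutting down.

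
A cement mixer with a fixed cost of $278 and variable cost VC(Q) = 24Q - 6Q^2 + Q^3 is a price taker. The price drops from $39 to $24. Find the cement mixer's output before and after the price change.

AVC = 24 - 6Q + Q^2, minimized at Q = 3 where min AVC = $15. MC = 24 - 12Q + 3Q^2.
With P = $39 above the shutdown price, P = MC gives Q = 5.
At P = $24 ≥ min AVC, set P = MC: Q = 4. The firm stays open but cuts output.

Output falls from 5 to 4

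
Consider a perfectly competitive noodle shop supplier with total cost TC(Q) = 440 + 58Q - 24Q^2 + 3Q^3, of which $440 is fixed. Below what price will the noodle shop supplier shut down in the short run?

$10 per unit

The firm shuts down when price falls below the minimum of average variable cost. AVC = VC/Q = 58 - 24Q + 3Q^2.
At the minimum of AVC, MC = AVC. MC = 58 - 48Q + 9Q^2; setting MC = AVC gives 6Q^2 - 24Q = 0, so Q = 4. min AVC = 10.
The firm shuts down for any P below $10.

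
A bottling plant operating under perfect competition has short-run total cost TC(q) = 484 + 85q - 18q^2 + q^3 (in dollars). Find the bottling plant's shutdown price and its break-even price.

Shutdown price = $4; break-even price = $52

Shutdown price = min AVC. AVC = 85 - 18q + q^2, with vertex at q = 9 and minimum $4.
ATC = 484/q + 85 - 18q + q^2. Setting dATC/dq = −484/q^2 − 18 + 2q = 0 gives q = 11 (since 2·11^3 − 18·11^2 = 484).
min ATC = 484/11 + 85 − 18·11 + 11^2 = $52. That is the break-even price.
For $4 ≤ P < $52 the firm produces at a loss; below $4 it shuts down.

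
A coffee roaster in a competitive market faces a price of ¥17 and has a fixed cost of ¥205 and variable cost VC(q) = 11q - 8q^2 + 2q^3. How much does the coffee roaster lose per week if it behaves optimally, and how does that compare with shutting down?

AVC = 11 - 8q + 2q^2 has its minimum ¥3 at q = 2; price ¥17 clears that bar, so the firm operates.
MC = 11 - 16q + 6q^2. Setting P = MC and taking the root on the rising branch gives q* = 3.
TR = 17·3 = 51. TC = 205 + 15 = 220. Profit = 51 − 220 = -¥169.
Shutting down would mean losing the fixed cost of ¥205, so operating at a loss of ¥169 is better by ¥36.

Profit = -¥169 at q = 3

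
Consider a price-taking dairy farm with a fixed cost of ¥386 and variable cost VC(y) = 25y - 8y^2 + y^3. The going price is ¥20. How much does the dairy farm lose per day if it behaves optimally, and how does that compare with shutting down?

Profit = -¥336 at y = 5

AVC = 25 - 8y + y^2 has its minimum ¥9 at y = 4; price ¥20 clears that bar, so the firm operates.
With MC = 25 - 16y + 3y^2, P = MC on the upward-sloping part at y* = 5.
TR = 20·5 = 100. TC = 386 + 50 = 436. Profit = 100 − 436 = -¥336.
That loss of ¥336 beats the ¥386 the firm would lose by shutting down; producing recovers ¥50 of fixed cost.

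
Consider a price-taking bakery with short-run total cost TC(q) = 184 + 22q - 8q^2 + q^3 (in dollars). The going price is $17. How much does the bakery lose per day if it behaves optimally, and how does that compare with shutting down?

AVC = 22 - 8q + q^2; min AVC = $6 at q = 4. Since P = $17 ≥ min AVC, the firm produces.
With MC = 22 - 16q + 3q^2, P = MC on the upward-sloping part at q* = 5.
TR = 17·5 = 85. TC = 184 + 35 = 219. Profit = 85 − 219 = -$134.
By producing, the firm covers all variable cost plus $50 of fixed cost; shutting down would lose the full $184.

Profit = -$134 at q = 5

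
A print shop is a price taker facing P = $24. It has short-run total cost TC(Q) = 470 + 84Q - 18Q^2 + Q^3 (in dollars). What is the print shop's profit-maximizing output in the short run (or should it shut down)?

From TC, MC = TC'(Q) = 84 - 36Q + 3Q^2 and AVC = VC/Q = 84 - 18Q + Q^2.
AVC hits its minimum where MC = AVC, at Q = 9, giving min AVC = 84 - 18·9 + 9^2 = $3.
Because $24 ≥ $3, revenue can cover variable cost; the firm operates.
Set P = MC: 24 = 84 - 36Q + 3Q^2 → 60 - 36Q + 3Q^2 = 0. The roots are Q = 2 and Q = 10; the profit-maximizing output is on the rising part of MC, so Q* = 10.
Check: AVC at Q = 10 is $4 ≤ P, so revenue covers variable cost.
Profit = P·Q − TC = 24·10 − 510 = -$270, a loss, but smaller than the $470 fixed cost the firm would lose by shutting down.

Produce at Q = 10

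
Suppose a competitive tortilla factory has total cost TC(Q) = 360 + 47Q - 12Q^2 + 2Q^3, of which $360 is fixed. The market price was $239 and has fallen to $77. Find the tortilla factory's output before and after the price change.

AVC = 47 - 12Q + 2Q^2, minimized at Q = 3 where min AVC = $29. MC = 47 - 24Q + 6Q^2.
With P = $239 above the shutdown price, P = MC gives Q = 8.
At P = $77 ≥ min AVC, set P = MC: Q = 5. The firm stays open but cuts output.

Output falls from 8 to 5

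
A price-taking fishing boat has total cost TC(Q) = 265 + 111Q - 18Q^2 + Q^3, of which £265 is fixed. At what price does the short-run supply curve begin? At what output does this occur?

£30 per unit, at Q = 9

The shutdown price is the minimum of AVC. VC = 111Q - 18Q^2 + Q^3, so AVC = 111 - 18Q + Q^2.
dAVC/dQ = -18 + 2Q = 0 gives Q = 9. min AVC = 111 - 18·9 + 9^2 = 30.
So the shutdown price is £30.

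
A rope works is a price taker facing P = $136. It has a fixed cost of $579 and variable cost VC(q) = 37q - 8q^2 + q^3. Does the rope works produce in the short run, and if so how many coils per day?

Variable cost is VC = 37q - 8q^2 + q^3, so AVC = VC/q = 37 - 8q + q^2 and MC = dTC/dq = 37 - 16q + 3q^2.
The AVC parabola has its vertex at q = 8/2 = 4, where AVC = 37 - 8·4 + 4^2 = $21.
Since P = $136 ≥ min AVC = $21, price covers variable cost and the firm should produce.
Set P = MC: 136 = 37 - 16q + 3q^2 → -99 - 16q + 3q^2 = 0. The roots are q = -11/3 and q = 9; the profit-maximizing output is on the rising part of MC, so q* = 9.
Check: AVC at q = 9 is $46 ≤ P, so revenue covers variable cost.
Profit = P·q − TC = 136·9 − 993 = $231.

Produce at q = 9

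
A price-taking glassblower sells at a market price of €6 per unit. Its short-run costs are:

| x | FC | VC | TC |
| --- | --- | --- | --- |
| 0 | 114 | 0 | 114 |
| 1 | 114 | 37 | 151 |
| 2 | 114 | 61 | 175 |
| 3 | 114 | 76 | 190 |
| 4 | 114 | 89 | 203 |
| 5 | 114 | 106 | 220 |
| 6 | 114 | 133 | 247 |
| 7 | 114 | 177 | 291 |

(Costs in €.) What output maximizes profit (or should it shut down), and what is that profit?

x = 0 (shut down); profit = -€114

Profit at each row (π = 6x − TC): x=0: -114; x=1: -145; x=2: -163; x=3: -172; x=4: -179; x=5: -190; x=6: -211; x=7: -249.
Profit is highest at x = 0. Equivalently, the lowest AVC in the table is 106/5 ≈ €21.20 at x = 5, and P = €6 falls below it — price never covers variable cost, so the firm shuts down and loses only its fixed cost.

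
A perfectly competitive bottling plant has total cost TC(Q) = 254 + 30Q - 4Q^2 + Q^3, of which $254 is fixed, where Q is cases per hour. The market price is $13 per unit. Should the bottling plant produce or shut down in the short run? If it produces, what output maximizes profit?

Variable cost is VC = 30Q - 4Q^2 + Q^3, so AVC = VC/Q = 30 - 4Q + Q^2 and MC = dTC/dQ = 30 - 8Q + 3Q^2.
AVC hits its minimum where MC = AVC, at Q = 2, giving min AVC = 30 - 4·2 + 2^2 = $26.
Since P = $13 < min AVC = $26, price fails to cover variable cost at any output.
Shutting down limits the loss to fixed cost, $254.

Shut down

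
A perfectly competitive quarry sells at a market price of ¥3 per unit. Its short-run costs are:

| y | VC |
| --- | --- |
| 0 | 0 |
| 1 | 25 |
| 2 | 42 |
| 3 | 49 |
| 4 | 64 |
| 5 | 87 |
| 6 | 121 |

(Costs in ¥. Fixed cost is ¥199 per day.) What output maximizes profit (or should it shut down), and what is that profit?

y = 0 (shut down); profit = -¥199

Profit at each row (π = 3y − TC): y=0: -199; y=1: -221; y=2: -235; y=3: -239; y=4: -251; y=5: -271; y=6: -302.
Profit is highest at y = 0. Equivalently, the lowest AVC in the table is 64/4 ≈ ¥16 at y = 4, and P = ¥3 falls below it — price never covers variable cost, so the firm shuts down and loses only its fixed cost.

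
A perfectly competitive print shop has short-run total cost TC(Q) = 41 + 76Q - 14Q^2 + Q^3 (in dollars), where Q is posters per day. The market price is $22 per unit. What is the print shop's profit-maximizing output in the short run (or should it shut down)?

From TC, MC = TC'(Q) = 76 - 28Q + 3Q^2 and AVC = VC/Q = 76 - 14Q + Q^2.
AVC is minimized where dAVC/dQ = -14 + 2Q = 0, at Q = 7; min AVC = 76 - 14·7 + 7^2 = $27.
P = $22 lies below min AVC = $27; no output level covers variable cost.
Best response: produce nothing and absorb the $41 fixed cost.

Shut down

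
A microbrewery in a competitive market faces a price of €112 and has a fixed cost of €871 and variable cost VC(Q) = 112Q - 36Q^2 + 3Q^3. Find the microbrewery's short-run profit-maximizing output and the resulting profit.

Profit = -€103 at Q = 8

AVC = 112 - 36Q + 3Q^2 has its minimum €4 at Q = 6; price €112 clears that bar, so the firm operates.
MC = 112 - 72Q + 9Q^2. Setting P = MC and taking the root on the rising branch gives Q* = 8.
TR = 112·8 = 896. TC = 871 + 128 = 999. Profit = 896 − 999 = -€103.
That loss of €103 beats the €871 the firm would lose by shutting down; producing recovers €768 of fixed cost.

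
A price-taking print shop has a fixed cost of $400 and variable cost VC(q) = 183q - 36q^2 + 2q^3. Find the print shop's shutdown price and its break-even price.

Shutdown price = min AVC. AVC = 183 - 36q + 2q^2, with vertex at q = 9 and minimum $21.
ATC = 400/q + 183 - 36q + 2q^2. Setting dATC/dq = −400/q^2 − 36 + 4q = 0 gives q = 10 (since 4·10^3 − 36·10^2 = 400).
min ATC = 400/10 + 183 − 36·10 + 2·10^2 = $63. That is the break-even price.
Between these two prices the firm operates at a loss; above $63 it earns a profit.

Shutdown price = $21; break-even price = $63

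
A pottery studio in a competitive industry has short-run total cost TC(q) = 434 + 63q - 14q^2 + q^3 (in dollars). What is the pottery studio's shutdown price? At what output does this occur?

$14 per unit, at q = 7

The firm shuts down when price falls below the minimum of average variable cost. AVC = VC/q = 63 - 14q + q^2.
At the minimum of AVC, MC = AVC. MC = 63 - 28q + 3q^2; setting MC = AVC gives 2q^2 - 14q = 0, so q = 7. min AVC = 14.
The firm shuts down for any P below $14.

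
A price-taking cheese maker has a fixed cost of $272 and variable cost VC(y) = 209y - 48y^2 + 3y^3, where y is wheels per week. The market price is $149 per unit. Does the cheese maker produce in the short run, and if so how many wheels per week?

Produce at y = 10

Variable cost is VC = 209y - 48y^2 + 3y^3, so AVC = VC/y = 209 - 48y + 3y^2 and MC = dTC/dy = 209 - 96y + 9y^2.
AVC hits its minimum where MC = AVC, at y = 8, giving min AVC = 209 - 48·8 + 3·8^2 = $17.
P = $149 exceeds min AVC = $17, so the firm stays open.
Set P = MC: 149 = 209 - 96y + 9y^2 → 60 - 96y + 9y^2 = 0. The roots are y = 2/3 and y = 10; the profit-maximizing output is on the rising part of MC, so y* = 10.
Check: AVC at y = 10 is $29 ≤ P, so revenue covers variable cost.
Profit = P·y − TC = 149·10 − 562 = $928.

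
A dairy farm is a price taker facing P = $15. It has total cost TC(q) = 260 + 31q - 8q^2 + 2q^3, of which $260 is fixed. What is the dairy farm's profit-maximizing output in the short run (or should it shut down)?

Variable cost is VC = 31q - 8q^2 + 2q^3, so AVC = VC/q = 31 - 8q + 2q^2 and MC = dTC/dq = 31 - 16q + 6q^2.
The AVC parabola has its vertex at q = 8/4 = 2, where AVC = 31 - 8·2 + 2·2^2 = $23.
P = $15 lies below min AVC = $23; no output level covers variable cost.
The firm minimizes its loss by shutting down and losing only its fixed cost of $260.

Shut down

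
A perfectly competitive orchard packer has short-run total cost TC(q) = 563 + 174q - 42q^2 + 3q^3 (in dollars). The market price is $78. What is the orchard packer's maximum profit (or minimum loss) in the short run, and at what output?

AVC = 174 - 42q + 3q^2; min AVC = $27 at q = 7. Since P = $78 ≥ min AVC, the firm produces.
MC = 174 - 84q + 9q^2. Setting P = MC and taking the root on the rising branch gives q* = 8.
TR = 78·8 = 624. TC = 563 + 240 = 803. Profit = 624 − 803 = -$179.
That loss of $179 beats the $563 the firm would lose by shutting down; producing recovers $384 of fixed cost.

Profit = -$179 at q = 8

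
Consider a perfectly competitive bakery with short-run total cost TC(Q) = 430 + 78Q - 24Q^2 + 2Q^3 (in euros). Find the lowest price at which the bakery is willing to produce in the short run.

The firm shuts down when price falls below the minimum of average variable cost. AVC = VC/Q = 78 - 24Q + 2Q^2.
dAVC/dQ = -24 + 4Q = 0 gives Q = 6. min AVC = 78 - 24·6 + 2·6^2 = 6.
For P < €6 the firm produces nothing.

€6 per unit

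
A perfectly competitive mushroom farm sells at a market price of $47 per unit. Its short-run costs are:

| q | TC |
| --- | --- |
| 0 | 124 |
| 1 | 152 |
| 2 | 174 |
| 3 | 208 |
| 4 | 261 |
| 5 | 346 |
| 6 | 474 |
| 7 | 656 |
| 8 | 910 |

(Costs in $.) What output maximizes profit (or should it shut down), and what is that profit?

Tabulate TR − TC: q=0: -124; q=1: -105; q=2: -80; q=3: -67; q=4: -73; q=5: -111; q=6: -192; q=7: -327; q=8: -534.
Profit is maximized at q = 3. AVC there is 84/3 = $28 ≤ P, so producing beats shutting down (which would give -$124).

q = 3; profit = -$67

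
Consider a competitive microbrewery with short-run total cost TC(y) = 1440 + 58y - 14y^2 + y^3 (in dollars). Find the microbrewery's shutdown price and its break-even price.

Shutdown price = $9; break-even price = $154

AVC = 58 - 14y + y^2; minimized at y = 7, giving min AVC = $9. That is the shutdown price.
ATC = 1440/y + 58 - 14y + y^2. Setting dATC/dy = −1440/y^2 − 14 + 2y = 0 gives y = 12 (since 2·12^3 − 14·12^2 = 1440).
min ATC = 1440/12 + 58 − 14·12 + 12^2 = $154. That is the break-even price.
Between these two prices the firm operates at a loss; above $154 it earns a profit.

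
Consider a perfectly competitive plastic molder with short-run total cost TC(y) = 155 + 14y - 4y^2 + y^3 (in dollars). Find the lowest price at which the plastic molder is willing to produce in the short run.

The firm shuts down when price falls below the minimum of average variable cost. AVC = VC/y = 14 - 4y + y^2.
At the minimum of AVC, MC = AVC. MC = 14 - 8y + 3y^2; setting MC = AVC gives 2y^2 - 4y = 0, so y = 2. min AVC = 10.
The firm shuts down for any P below $10.

$10 per unit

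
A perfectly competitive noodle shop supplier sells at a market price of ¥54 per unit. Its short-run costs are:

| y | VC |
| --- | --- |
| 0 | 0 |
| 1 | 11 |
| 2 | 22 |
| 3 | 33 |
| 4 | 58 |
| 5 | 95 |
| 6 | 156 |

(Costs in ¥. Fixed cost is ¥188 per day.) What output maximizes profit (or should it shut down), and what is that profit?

Compute π = P·y − TC at each output: y=0: -188; y=1: -145; y=2: -102; y=3: -59; y=4: -30; y=5: -13; y=6: -20.
Profit is maximized at y = 5. AVC there is 95/5 = ¥19 ≤ P, so producing beats shutting down (which would give -¥188).

y = 5; profit = -¥13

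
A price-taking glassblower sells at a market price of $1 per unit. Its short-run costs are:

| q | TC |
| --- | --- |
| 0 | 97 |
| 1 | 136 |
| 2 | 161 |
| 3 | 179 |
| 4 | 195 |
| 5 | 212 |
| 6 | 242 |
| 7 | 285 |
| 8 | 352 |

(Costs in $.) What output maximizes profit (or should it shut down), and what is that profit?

q = 0 (shut down); profit = -$97

Compute π = P·q − TC at each output: q=0: -97; q=1: -135; q=2: -159; q=3: -176; q=4: -191; q=5: -207; q=6: -236; q=7: -278; q=8: -344.
Profit is highest at q = 0. Equivalently, the lowest AVC in the table is 115/5 ≈ $23 at q = 5, and P = $1 falls below it — price never covers variable cost, so the firm shuts down and loses only its fixed cost.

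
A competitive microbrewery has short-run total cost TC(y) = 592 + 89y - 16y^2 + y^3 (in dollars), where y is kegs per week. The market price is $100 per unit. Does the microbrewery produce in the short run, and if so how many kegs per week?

Variable cost is VC = 89y - 16y^2 + y^3, so AVC = VC/y = 89 - 16y + y^2 and MC = dTC/dy = 89 - 32y + 3y^2.
The AVC parabola has its vertex at y = 16/2 = 8, where AVC = 89 - 16·8 + 8^2 = $25.
P = $100 exceeds min AVC = $25, so the firm stays open.
Solving P = MC: -11 - 32y + 3y^2 = 0 ⇒ y = -1/3 or 11. On the upward-sloping branch, y* = 11.
Check: AVC at y = 11 is $34 ≤ P, so revenue covers variable cost.
Profit = P·y − TC = 100·11 − 966 = $134.

Produce at y = 11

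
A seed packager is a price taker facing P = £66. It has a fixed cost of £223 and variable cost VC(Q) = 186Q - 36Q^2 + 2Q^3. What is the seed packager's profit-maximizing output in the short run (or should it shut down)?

From TC, MC = TC'(Q) = 186 - 72Q + 6Q^2 and AVC = VC/Q = 186 - 36Q + 2Q^2.
AVC hits its minimum where MC = AVC, at Q = 9, giving min AVC = 186 - 36·9 + 2·9^2 = £24.
Because £66 ≥ £24, revenue can cover variable cost; the firm operates.
Solving P = MC: 120 - 72Q + 6Q^2 = 0 ⇒ Q = 2 or 10. On the upward-sloping branch, Q* = 10.
Check: AVC at Q = 10 is £26 ≤ P, so revenue covers variable cost.
Profit = P·Q − TC = 66·10 − 483 = £177.

Produce at Q = 10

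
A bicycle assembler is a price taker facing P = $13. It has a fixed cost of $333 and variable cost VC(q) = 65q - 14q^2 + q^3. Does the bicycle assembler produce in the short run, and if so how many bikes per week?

Shut down

From TC, MC = TC'(q) = 65 - 28q + 3q^2 and AVC = VC/q = 65 - 14q + q^2.
AVC hits its minimum where MC = AVC, at q = 7, giving min AVC = 65 - 14·7 + 7^2 = $16.
With P < min AVC ($13 < $16), every unit sold adds to the loss.
The firm minimizes its loss by shutting down and losing only its fixed cost of $333.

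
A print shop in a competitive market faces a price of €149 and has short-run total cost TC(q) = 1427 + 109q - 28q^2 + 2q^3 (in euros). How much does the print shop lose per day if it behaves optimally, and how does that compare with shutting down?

AVC = 109 - 28q + 2q^2 has its minimum €11 at q = 7; price €149 clears that bar, so the firm operates.
MC = 109 - 56q + 6q^2. Setting P = MC and taking the root on the rising branch gives q* = 10.
TR = 149·10 = 1490. TC = 1427 + 290 = 1717. Profit = 1490 − 1717 = -€227.
By producing, the firm covers all variable cost plus €1200 of fixed cost; shutting down would lose the full €1427.

Profit = -€227 at q = 10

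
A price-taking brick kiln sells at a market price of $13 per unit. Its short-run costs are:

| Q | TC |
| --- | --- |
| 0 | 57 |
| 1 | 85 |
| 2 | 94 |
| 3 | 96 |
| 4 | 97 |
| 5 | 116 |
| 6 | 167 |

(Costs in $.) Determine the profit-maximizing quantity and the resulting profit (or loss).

Q = 4; profit = -$45

Tabulate TR − TC: Q=0: -57; Q=1: -72; Q=2: -68; Q=3: -57; Q=4: -45; Q=5: -51; Q=6: -89.
Profit is maximized at Q = 4. AVC there is 40/4 = $10 ≤ P, so producing beats shutting down (which would give -$57).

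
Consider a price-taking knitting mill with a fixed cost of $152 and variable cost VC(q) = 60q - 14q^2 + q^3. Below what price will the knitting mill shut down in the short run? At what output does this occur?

The shutdown price is the minimum of AVC. VC = 60q - 14q^2 + q^3, so AVC = 60 - 14q + q^2.
dAVC/dq = -14 + 2q = 0 gives q = 7. min AVC = 60 - 14·7 + 7^2 = 11.
The firm shuts down for any P below $11.

$11 per unit, at q = 7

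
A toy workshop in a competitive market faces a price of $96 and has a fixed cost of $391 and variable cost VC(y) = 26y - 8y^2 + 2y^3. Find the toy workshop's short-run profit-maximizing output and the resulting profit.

Profit = -$91 at y = 5

AVC = 26 - 8y + 2y^2; min AVC = $18 at y = 2. Since P = $96 ≥ min AVC, the firm produces.
With MC = 26 - 16y + 6y^2, P = MC on the upward-sloping part at y* = 5.
TR = 96·5 = 480. TC = 391 + 180 = 571. Profit = 480 − 571 = -$91.
That loss of $91 beats the $391 the firm would lose by shutting down; producing recovers $300 of fixed cost.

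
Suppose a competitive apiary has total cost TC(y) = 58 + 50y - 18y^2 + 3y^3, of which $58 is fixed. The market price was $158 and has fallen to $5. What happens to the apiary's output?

Output falls from 6 to 0 (the firm shuts down)

MC = 50 - 36y + 9y^2; the shutdown threshold is min AVC = $23 (at y = 3).
With P = $158 above the shutdown price, P = MC gives y = 6.
At P = $5 < min AVC = $23, price no longer covers variable cost at any output, so the firm shuts down: y = 0.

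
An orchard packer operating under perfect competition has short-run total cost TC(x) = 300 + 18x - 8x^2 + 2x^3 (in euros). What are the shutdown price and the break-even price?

Shutdown price = €10; break-even price = €88

AVC = 18 - 8x + 2x^2; minimized at x = 2, giving min AVC = €10. That is the shutdown price.
ATC = 300/x + 18 - 8x + 2x^2. Setting dATC/dx = −300/x^2 − 8 + 4x = 0 gives x = 5 (since 4·5^3 − 8·5^2 = 300).
min ATC = 300/5 + 18 − 8·5 + 2·5^2 = €88. That is the break-even price.
Between these two prices the firm operates at a loss; above €88 it earns a profit.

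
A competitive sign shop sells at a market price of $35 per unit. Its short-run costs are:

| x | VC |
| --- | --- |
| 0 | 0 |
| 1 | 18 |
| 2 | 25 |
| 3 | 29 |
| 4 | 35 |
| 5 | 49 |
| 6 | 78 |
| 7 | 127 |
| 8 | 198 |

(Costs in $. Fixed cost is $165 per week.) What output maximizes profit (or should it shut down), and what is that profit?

Tabulate TR − TC: x=0: -165; x=1: -148; x=2: -120; x=3: -89; x=4: -60; x=5: -39; x=6: -33; x=7: -47; x=8: -83.
Profit is maximized at x = 6. AVC there is 78/6 = $13 ≤ P, so producing beats shutting down (which would give -$165).

x = 6; profit = -$33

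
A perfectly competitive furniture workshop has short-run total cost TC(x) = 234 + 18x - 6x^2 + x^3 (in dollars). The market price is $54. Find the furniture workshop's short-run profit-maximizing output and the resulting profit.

AVC = 18 - 6x + x^2; min AVC = $9 at x = 3. Since P = $54 ≥ min AVC, the firm produces.
MC = 18 - 12x + 3x^2. Setting P = MC and taking the root on the rising branch gives x* = 6.
TR = 54·6 = 324. TC = 234 + 108 = 342. Profit = 324 − 342 = -$18.
By producing, the firm covers all variable cost plus $216 of fixed cost; shutting down would lose the full $234.

Profit = -$18 at x = 6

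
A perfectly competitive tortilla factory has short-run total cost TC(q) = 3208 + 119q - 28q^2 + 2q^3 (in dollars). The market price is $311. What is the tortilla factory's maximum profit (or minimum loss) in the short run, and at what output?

Profit = -$328 at q = 12

AVC = 119 - 28q + 2q^2 has its minimum $21 at q = 7; price $311 clears that bar, so the firm operates.
With MC = 119 - 56q + 6q^2, P = MC on the upward-sloping part at q* = 12.
TR = 311·12 = 3732. TC = 3208 + 852 = 4060. Profit = 3732 − 4060 = -$328.
By producing, the firm covers all variable cost plus $2880 of fixed cost; shutting down would lose the full $3208.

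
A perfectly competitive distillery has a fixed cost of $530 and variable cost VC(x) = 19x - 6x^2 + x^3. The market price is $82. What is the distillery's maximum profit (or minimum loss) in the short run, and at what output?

AVC = 19 - 6x + x^2; min AVC = $10 at x = 3. Since P = $82 ≥ min AVC, the firm produces.
MC = 19 - 12x + 3x^2. Setting P = MC and taking the root on the rising branch gives x* = 7.
TR = 82·7 = 574. TC = 530 + 182 = 712. Profit = 574 − 712 = -$138.
Shutting down would mean losing the fixed cost of $530, so operating at a loss of $138 is better by $392.

Profit = -$138 at x = 7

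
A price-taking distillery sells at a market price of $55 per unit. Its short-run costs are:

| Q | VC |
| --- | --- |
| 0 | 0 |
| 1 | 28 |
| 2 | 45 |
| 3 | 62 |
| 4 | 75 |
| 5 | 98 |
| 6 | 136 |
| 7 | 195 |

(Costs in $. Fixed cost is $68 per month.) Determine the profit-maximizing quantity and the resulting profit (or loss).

Q = 6; profit = $126

Tabulate TR − TC: Q=0: -68; Q=1: -41; Q=2: -3; Q=3: 35; Q=4: 77; Q=5: 109; Q=6: 126; Q=7: 122.
Profit is maximized at Q = 6. AVC there is 136/6 = $22.67 ≤ P, so producing beats shutting down (which would give -$68).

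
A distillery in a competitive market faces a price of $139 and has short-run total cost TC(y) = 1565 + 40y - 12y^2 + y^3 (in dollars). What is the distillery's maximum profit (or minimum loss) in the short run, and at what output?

Profit = -$355 at y = 11

AVC = 40 - 12y + y^2; min AVC = $4 at y = 6. Since P = $139 ≥ min AVC, the firm produces.
With MC = 40 - 24y + 3y^2, P = MC on the upward-sloping part at y* = 11.
TR = 139·11 = 1529. TC = 1565 + 319 = 1884. Profit = 1529 − 1884 = -$355.
That loss of $355 beats the $1565 the firm would lose by shutting down; producing recovers $1210 of fixed cost.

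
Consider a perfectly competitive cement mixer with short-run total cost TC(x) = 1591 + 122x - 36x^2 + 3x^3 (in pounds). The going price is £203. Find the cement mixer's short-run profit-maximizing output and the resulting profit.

Profit = -£133 at x = 9

AVC = 122 - 36x + 3x^2; min AVC = £14 at x = 6. Since P = £203 ≥ min AVC, the firm produces.
With MC = 122 - 72x + 9x^2, P = MC on the upward-sloping part at x* = 9.
TR = 203·9 = 1827. TC = 1591 + 369 = 1960. Profit = 1827 − 1960 = -£133.
By producing, the firm covers all variable cost plus £1458 of fixed cost; shutting down would lose the full £1591.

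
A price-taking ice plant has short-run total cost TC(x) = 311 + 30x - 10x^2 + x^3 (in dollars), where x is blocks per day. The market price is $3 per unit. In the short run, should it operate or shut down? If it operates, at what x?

Variable cost is VC = 30x - 10x^2 + x^3, so AVC = VC/x = 30 - 10x + x^2 and MC = dTC/dx = 30 - 20x + 3x^2.
The AVC parabola has its vertex at x = 10/2 = 5, where AVC = 30 - 10·5 + 5^2 = $5.
Since P = $3 < min AVC = $5, price fails to cover variable cost at any output.
Shutting down limits the loss to fixed cost, $311.

Shut down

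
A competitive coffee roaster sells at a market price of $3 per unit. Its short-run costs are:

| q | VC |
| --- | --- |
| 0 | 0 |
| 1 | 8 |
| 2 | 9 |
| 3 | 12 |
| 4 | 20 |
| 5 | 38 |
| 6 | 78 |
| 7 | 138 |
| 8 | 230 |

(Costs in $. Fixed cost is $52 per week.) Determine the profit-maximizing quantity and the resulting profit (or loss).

q = 0 (shut down); profit = -$52

Tabulate TR − TC: q=0: -52; q=1: -57; q=2: -55; q=3: -55; q=4: -60; q=5: -75; q=6: -112; q=7: -169; q=8: -258.
Profit is highest at q = 0. Equivalently, the lowest AVC in the table is 12/3 ≈ $4 at q = 3, and P = $3 falls below it — price never covers variable cost, so the firm shuts down and loses only its fixed cost.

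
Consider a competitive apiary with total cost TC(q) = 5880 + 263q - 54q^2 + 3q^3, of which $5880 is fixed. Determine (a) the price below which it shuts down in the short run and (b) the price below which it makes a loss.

AVC = 263 - 54q + 3q^2; minimized at q = 9, giving min AVC = $20. That is the shutdown price.
ATC = 5880/q + 263 - 54q + 3q^2. Setting dATC/dq = −5880/q^2 − 54 + 6q = 0 gives q = 14 (since 6·14^3 − 54·14^2 = 5880).
min ATC = 5880/14 + 263 − 54·14 + 3·14^2 = $515. That is the break-even price.
Between these two prices the firm operates at a loss; above $515 it earns a profit.

Shutdown price = $20; break-even price = $515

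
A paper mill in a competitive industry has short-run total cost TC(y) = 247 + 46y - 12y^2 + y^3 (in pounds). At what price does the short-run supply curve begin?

£10 per unit

The firm shuts down when price falls below the minimum of average variable cost. AVC = VC/y = 46 - 12y + y^2.
At the minimum of AVC, MC = AVC. MC = 46 - 24y + 3y^2; setting MC = AVC gives 2y^2 - 12y = 0, so y = 6. min AVC = 10.
The firm shuts down for any P below £10.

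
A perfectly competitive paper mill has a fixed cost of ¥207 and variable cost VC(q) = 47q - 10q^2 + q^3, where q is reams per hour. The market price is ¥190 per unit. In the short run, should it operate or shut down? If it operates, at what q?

From TC, MC = TC'(q) = 47 - 20q + 3q^2 and AVC = VC/q = 47 - 10q + q^2.
The AVC parabola has its vertex at q = 10/2 = 5, where AVC = 47 - 10·5 + 5^2 = ¥22.
Since P = ¥190 ≥ min AVC = ¥22, price covers variable cost and the firm should produce.
Set P = MC: 190 = 47 - 20q + 3q^2 → -143 - 20q + 3q^2 = 0. The roots are q = -13/3 and q = 11; the profit-maximizing output is on the rising part of MC, so q* = 11.
Check: AVC at q = 11 is ¥58 ≤ P, so revenue covers variable cost.
Profit = P·q − TC = 190·11 − 845 = ¥1245.

Produce at q = 11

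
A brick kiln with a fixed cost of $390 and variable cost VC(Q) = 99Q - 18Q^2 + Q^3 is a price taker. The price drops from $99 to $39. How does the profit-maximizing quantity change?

Output falls from 12 to 10

AVC = 99 - 18Q + Q^2, minimized at Q = 9 where min AVC = $18. MC = 99 - 36Q + 3Q^2.
At P = $99 ≥ min AVC, set P = MC on the rising branch: Q = 12.
At P = $39 ≥ min AVC, set P = MC: Q = 10. The firm stays open but cuts output.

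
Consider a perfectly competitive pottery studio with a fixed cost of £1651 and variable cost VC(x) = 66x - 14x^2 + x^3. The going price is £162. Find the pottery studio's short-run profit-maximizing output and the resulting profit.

Profit = -£211 at x = 12

AVC = 66 - 14x + x^2 has its minimum £17 at x = 7; price £162 clears that bar, so the firm operates.
MC = 66 - 28x + 3x^2. Setting P = MC and taking the root on the rising branch gives x* = 12.
TR = 162·12 = 1944. TC = 1651 + 504 = 2155. Profit = 1944 − 2155 = -£211.
By producing, the firm covers all variable cost plus £1440 of fixed cost; shutting down would lose the full £1651.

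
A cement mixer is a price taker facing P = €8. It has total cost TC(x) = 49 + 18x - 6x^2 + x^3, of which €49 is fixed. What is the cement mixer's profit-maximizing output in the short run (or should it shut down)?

Variable cost is VC = 18x - 6x^2 + x^3, so AVC = VC/x = 18 - 6x + x^2 and MC = dTC/dx = 18 - 12x + 3x^2.
AVC is minimized where dAVC/dx = -6 + 2x = 0, at x = 3; min AVC = 18 - 6·3 + 3^2 = €9.
P = €8 lies below min AVC = €9; no output level covers variable cost.
The firm minimizes its loss by shutting down and losing only its fixed cost of €49.

Shut down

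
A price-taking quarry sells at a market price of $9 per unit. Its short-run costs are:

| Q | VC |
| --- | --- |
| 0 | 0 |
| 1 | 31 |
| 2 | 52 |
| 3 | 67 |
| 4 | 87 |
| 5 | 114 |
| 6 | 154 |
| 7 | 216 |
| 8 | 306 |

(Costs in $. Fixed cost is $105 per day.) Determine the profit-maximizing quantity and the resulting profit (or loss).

Profit at each row (π = 9Q − TC): Q=0: -105; Q=1: -127; Q=2: -139; Q=3: -145; Q=4: -156; Q=5: -174; Q=6: -205; Q=7: -258; Q=8: -339.
Profit is highest at Q = 0. Equivalently, the lowest AVC in the table is 87/4 ≈ $21.75 at Q = 4, and P = $9 falls below it — price never covers variable cost, so the firm shuts down and loses only its fixed cost.

Q = 0 (shut down); profit = -$105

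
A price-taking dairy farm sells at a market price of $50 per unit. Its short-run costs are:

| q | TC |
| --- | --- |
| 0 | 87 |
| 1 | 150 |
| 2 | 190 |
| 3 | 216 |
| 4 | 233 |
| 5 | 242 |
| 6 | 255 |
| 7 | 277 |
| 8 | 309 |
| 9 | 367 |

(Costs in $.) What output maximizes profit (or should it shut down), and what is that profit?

q = 8; profit = $91

Profit at each row (π = 50q − TC): q=0: -87; q=1: -100; q=2: -90; q=3: -66; q=4: -33; q=5: 8; q=6: 45; q=7: 73; q=8: 91; q=9: 83.
Profit is maximized at q = 8. AVC there is 222/8 = $27.75 ≤ P, so producing beats shutting down (which would give -$87).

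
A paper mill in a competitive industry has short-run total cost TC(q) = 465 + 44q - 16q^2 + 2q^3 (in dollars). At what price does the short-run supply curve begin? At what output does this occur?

The shutdown price is the minimum of AVC. VC = 44q - 16q^2 + 2q^3, so AVC = 44 - 16q + 2q^2.
dAVC/dq = -16 + 4q = 0 gives q = 4. min AVC = 44 - 16·4 + 2·4^2 = 12.
The firm shuts down for any P below $12.

$12 per unit, at q = 4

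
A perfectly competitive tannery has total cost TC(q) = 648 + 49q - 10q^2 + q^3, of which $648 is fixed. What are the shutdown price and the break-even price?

Shutdown price = $24; break-even price = $112

AVC = 49 - 10q + q^2; minimized at q = 5, giving min AVC = $24. That is the shutdown price.
ATC = 648/q + 49 - 10q + q^2. Setting dATC/dq = −648/q^2 − 10 + 2q = 0 gives q = 9 (since 2·9^3 − 10·9^2 = 648).
min ATC = 648/9 + 49 − 10·9 + 9^2 = $112. That is the break-even price.
Between these two prices the firm operates at a loss; above $112 it earns a profit.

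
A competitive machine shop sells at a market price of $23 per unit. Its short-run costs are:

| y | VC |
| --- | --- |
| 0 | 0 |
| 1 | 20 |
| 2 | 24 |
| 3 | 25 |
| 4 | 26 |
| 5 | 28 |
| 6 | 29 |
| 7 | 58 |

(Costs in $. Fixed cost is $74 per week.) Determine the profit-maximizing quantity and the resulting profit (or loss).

Profit at each row (π = 23y − TC): y=0: -74; y=1: -71; y=2: -52; y=3: -30; y=4: -8; y=5: 13; y=6: 35; y=7: 29.
Profit is maximized at y = 6. AVC there is 29/6 = $4.83 ≤ P, so producing beats shutting down (which would give -$74).

y = 6; profit = $35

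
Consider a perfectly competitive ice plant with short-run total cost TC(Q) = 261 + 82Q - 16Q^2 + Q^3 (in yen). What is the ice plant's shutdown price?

¥18 per unit

The firm shuts down when price falls below the minimum of average variable cost. AVC = VC/Q = 82 - 16Q + Q^2.
dAVC/dQ = -16 + 2Q = 0 gives Q = 8. min AVC = 82 - 16·8 + 8^2 = 18.
For P < ¥18 the firm produces nothing.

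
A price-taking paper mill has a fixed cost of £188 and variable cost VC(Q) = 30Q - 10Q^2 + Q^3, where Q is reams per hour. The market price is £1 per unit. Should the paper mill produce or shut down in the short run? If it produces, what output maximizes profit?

Shut down

Variable cost is VC = 30Q - 10Q^2 + Q^3, so AVC = VC/Q = 30 - 10Q + Q^2 and MC = dTC/dQ = 30 - 20Q + 3Q^2.
AVC is minimized where dAVC/dQ = -10 + 2Q = 0, at Q = 5; min AVC = 30 - 10·5 + 5^2 = £5.
Since P = £1 < min AVC = £5, price fails to cover variable cost at any output.
The firm minimizes its loss by shutting down and losing only its fixed cost of £188.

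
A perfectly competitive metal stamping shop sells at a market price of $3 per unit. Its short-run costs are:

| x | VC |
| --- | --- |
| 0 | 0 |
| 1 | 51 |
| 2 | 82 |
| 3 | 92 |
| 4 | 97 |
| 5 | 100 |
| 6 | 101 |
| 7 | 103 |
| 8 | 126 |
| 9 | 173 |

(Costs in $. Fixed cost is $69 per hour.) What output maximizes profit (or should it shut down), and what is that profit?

x = 0 (shut down); profit = -$69

Tabulate TR − TC: x=0: -69; x=1: -117; x=2: -145; x=3: -152; x=4: -154; x=5: -154; x=6: -152; x=7: -151; x=8: -171; x=9: -215.
Profit is highest at x = 0. Equivalently, the lowest AVC in the table is 103/7 ≈ $14.71 at x = 7, and P = $3 falls below it — price never covers variable cost, so the firm shuts down and loses only its fixed cost.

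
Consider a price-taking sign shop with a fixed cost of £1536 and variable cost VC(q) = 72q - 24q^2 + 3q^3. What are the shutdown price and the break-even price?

Shutdown price = £24; break-even price = £264

Shutdown price = min AVC. AVC = 72 - 24q + 3q^2, with vertex at q = 4 and minimum £24.
ATC = 1536/q + 72 - 24q + 3q^2. Setting dATC/dq = −1536/q^2 − 24 + 6q = 0 gives q = 8 (since 6·8^3 − 24·8^2 = 1536).
min ATC = 1536/8 + 72 − 24·8 + 3·8^2 = £264. That is the break-even price.
For £24 ≤ P < £264 the firm produces at a loss; below £24 it shuts down.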